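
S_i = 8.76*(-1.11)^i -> [8.76, -9.72, 10.79, -11.98, 13.3]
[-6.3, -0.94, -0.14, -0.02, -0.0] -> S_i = -6.30*0.15^i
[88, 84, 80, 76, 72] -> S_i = 88 + -4*i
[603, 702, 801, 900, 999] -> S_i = 603 + 99*i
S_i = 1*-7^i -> [1, -7, 49, -343, 2401]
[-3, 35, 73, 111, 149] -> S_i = -3 + 38*i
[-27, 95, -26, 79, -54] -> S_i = Random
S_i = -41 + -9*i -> [-41, -50, -59, -68, -77]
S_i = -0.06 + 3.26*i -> [-0.06, 3.2, 6.46, 9.72, 12.98]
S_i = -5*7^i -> [-5, -35, -245, -1715, -12005]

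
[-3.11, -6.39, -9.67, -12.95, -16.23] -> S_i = -3.11 + -3.28*i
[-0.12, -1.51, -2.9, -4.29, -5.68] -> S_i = -0.12 + -1.39*i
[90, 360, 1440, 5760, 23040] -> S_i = 90*4^i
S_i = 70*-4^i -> [70, -280, 1120, -4480, 17920]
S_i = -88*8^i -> [-88, -704, -5632, -45056, -360448]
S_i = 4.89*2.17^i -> [4.89, 10.61, 23.03, 49.97, 108.43]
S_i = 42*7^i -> [42, 294, 2058, 14406, 100842]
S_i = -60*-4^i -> [-60, 240, -960, 3840, -15360]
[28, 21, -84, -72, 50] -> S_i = Random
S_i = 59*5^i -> [59, 295, 1475, 7375, 36875]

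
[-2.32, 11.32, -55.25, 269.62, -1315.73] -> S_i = -2.32*(-4.88)^i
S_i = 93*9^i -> [93, 837, 7533, 67797, 610173]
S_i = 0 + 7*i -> [0, 7, 14, 21, 28]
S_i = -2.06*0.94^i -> [-2.06, -1.94, -1.82, -1.71, -1.61]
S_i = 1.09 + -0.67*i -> [1.09, 0.42, -0.25, -0.92, -1.59]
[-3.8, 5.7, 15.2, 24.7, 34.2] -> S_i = -3.80 + 9.50*i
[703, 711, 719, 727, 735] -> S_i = 703 + 8*i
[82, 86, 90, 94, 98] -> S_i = 82 + 4*i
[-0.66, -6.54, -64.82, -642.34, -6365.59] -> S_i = -0.66*9.91^i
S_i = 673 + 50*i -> [673, 723, 773, 823, 873]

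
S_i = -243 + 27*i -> [-243, -216, -189, -162, -135]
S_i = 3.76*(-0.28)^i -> [3.76, -1.05, 0.29, -0.08, 0.02]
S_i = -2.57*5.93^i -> [-2.57, -15.24, -90.37, -535.92, -3177.99]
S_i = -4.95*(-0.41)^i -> [-4.95, 2.03, -0.83, 0.34, -0.14]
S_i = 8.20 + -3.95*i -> [8.2, 4.25, 0.3, -3.65, -7.6]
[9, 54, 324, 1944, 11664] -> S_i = 9*6^i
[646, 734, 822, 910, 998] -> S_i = 646 + 88*i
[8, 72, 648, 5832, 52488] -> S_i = 8*9^i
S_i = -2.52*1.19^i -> [-2.52, -3.0, -3.57, -4.25, -5.05]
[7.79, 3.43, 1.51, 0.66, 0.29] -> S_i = 7.79*0.44^i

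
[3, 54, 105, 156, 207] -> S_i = 3 + 51*i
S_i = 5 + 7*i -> [5, 12, 19, 26, 33]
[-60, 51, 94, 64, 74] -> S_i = Random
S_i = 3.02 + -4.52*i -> [3.02, -1.5, -6.02, -10.54, -15.06]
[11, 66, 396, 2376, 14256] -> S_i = 11*6^i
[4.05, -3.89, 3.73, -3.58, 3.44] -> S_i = 4.05*(-0.96)^i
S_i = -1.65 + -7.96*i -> [-1.65, -9.61, -17.57, -25.53, -33.49]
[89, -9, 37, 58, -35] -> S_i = Random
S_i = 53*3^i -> [53, 159, 477, 1431, 4293]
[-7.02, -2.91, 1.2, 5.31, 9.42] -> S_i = -7.02 + 4.11*i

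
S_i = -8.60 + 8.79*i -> [-8.6, 0.19, 8.98, 17.77, 26.56]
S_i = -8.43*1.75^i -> [-8.43, -14.75, -25.82, -45.18, -79.06]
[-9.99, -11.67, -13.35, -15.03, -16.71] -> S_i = -9.99 + -1.68*i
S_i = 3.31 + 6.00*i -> [3.31, 9.31, 15.31, 21.31, 27.31]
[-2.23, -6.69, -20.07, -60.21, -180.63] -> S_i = -2.23*3.00^i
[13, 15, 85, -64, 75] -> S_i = Random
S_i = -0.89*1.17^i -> [-0.89, -1.04, -1.22, -1.43, -1.67]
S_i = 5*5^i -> [5, 25, 125, 625, 3125]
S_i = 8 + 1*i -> [8, 9, 10, 11, 12]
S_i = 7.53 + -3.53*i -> [7.53, 4.0, 0.47, -3.06, -6.59]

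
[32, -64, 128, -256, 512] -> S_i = 32*-2^i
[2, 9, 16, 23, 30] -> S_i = 2 + 7*i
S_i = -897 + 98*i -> [-897, -799, -701, -603, -505]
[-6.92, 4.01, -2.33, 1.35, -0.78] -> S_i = -6.92*(-0.58)^i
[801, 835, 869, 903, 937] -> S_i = 801 + 34*i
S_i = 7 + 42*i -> [7, 49, 91, 133, 175]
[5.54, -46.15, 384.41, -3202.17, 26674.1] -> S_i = 5.54*(-8.33)^i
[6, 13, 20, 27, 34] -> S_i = 6 + 7*i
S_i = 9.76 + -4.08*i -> [9.76, 5.68, 1.6, -2.48, -6.56]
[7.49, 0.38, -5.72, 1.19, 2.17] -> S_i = Random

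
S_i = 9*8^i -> [9, 72, 576, 4608, 36864]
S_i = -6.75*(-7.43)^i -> [-6.75, 50.15, -372.63, 2768.66, -20571.17]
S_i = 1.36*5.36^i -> [1.36, 7.29, 39.07, 209.43, 1122.53]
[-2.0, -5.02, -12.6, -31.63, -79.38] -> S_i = -2.00*2.51^i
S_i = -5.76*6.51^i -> [-5.76, -37.5, -244.11, -1589.15, -10345.38]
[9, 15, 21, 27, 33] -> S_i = 9 + 6*i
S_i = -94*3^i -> [-94, -282, -846, -2538, -7614]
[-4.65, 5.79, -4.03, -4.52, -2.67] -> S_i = Random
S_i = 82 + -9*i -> [82, 73, 64, 55, 46]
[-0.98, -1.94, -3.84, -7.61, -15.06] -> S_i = -0.98*1.98^i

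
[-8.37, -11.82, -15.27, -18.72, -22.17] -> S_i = -8.37 + -3.45*i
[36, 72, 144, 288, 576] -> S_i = 36*2^i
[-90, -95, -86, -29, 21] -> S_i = Random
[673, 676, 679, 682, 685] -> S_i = 673 + 3*i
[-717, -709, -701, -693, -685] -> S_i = -717 + 8*i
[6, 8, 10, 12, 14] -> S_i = 6 + 2*i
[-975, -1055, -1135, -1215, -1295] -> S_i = -975 + -80*i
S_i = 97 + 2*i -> [97, 99, 101, 103, 105]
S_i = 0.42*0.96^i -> [0.42, 0.4, 0.39, 0.37, 0.36]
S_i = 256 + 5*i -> [256, 261, 266, 271, 276]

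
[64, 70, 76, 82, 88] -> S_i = 64 + 6*i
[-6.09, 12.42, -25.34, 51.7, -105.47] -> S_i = -6.09*(-2.04)^i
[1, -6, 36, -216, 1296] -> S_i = 1*-6^i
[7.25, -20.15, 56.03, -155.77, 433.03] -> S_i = 7.25*(-2.78)^i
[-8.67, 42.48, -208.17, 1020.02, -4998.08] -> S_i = -8.67*(-4.90)^i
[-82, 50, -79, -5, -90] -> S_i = Random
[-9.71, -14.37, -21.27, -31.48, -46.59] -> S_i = -9.71*1.48^i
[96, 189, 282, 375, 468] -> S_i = 96 + 93*i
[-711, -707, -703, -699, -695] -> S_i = -711 + 4*i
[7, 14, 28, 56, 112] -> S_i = 7*2^i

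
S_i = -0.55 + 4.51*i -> [-0.55, 3.96, 8.47, 12.98, 17.49]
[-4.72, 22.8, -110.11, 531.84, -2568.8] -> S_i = -4.72*(-4.83)^i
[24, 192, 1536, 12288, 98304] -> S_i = 24*8^i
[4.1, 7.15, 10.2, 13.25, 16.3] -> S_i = 4.10 + 3.05*i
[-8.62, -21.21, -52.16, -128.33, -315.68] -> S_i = -8.62*2.46^i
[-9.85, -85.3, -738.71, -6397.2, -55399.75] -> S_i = -9.85*8.66^i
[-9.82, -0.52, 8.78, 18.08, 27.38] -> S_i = -9.82 + 9.30*i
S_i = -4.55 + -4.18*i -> [-4.55, -8.73, -12.91, -17.09, -21.27]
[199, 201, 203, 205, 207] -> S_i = 199 + 2*i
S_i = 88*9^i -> [88, 792, 7128, 64152, 577368]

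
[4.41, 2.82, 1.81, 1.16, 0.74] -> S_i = 4.41*0.64^i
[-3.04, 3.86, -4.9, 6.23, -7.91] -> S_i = -3.04*(-1.27)^i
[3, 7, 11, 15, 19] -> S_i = 3 + 4*i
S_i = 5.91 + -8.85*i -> [5.91, -2.94, -11.79, -20.64, -29.49]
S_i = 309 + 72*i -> [309, 381, 453, 525, 597]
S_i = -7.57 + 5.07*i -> [-7.57, -2.5, 2.57, 7.64, 12.71]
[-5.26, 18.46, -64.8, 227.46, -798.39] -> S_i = -5.26*(-3.51)^i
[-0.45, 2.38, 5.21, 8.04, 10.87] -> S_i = -0.45 + 2.83*i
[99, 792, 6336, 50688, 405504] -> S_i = 99*8^i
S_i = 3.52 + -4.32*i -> [3.52, -0.8, -5.12, -9.44, -13.76]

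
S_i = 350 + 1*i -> [350, 351, 352, 353, 354]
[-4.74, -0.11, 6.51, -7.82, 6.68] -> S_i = Random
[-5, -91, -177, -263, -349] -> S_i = -5 + -86*i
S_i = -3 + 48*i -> [-3, 45, 93, 141, 189]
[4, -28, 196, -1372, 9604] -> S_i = 4*-7^i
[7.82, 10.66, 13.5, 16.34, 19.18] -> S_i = 7.82 + 2.84*i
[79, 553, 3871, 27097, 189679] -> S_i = 79*7^i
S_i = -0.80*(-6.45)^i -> [-0.8, 5.16, -33.28, 214.67, -1384.61]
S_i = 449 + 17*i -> [449, 466, 483, 500, 517]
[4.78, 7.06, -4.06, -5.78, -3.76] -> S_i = Random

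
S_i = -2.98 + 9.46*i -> [-2.98, 6.48, 15.94, 25.4, 34.86]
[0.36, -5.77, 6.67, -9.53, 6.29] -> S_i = Random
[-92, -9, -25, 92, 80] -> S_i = Random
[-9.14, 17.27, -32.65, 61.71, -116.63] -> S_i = -9.14*(-1.89)^i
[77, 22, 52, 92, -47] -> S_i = Random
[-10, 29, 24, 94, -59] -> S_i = Random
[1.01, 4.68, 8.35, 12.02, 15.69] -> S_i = 1.01 + 3.67*i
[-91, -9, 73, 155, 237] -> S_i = -91 + 82*i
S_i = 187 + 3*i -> [187, 190, 193, 196, 199]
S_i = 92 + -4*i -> [92, 88, 84, 80, 76]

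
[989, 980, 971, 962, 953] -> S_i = 989 + -9*i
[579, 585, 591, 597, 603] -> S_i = 579 + 6*i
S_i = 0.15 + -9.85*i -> [0.15, -9.7, -19.55, -29.4, -39.25]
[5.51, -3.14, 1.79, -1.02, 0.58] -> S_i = 5.51*(-0.57)^i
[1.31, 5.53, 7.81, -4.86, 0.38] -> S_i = Random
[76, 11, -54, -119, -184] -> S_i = 76 + -65*i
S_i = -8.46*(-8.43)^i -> [-8.46, 71.32, -601.21, 5068.19, -42724.86]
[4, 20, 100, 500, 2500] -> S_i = 4*5^i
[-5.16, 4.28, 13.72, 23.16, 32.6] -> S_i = -5.16 + 9.44*i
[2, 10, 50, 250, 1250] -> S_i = 2*5^i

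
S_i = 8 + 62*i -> [8, 70, 132, 194, 256]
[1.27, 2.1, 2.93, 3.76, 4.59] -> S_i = 1.27 + 0.83*i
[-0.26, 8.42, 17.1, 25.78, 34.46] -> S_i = -0.26 + 8.68*i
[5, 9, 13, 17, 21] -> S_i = 5 + 4*i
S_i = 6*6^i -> [6, 36, 216, 1296, 7776]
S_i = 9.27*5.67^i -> [9.27, 52.56, 298.02, 1689.78, 9581.02]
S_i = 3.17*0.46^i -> [3.17, 1.46, 0.67, 0.31, 0.14]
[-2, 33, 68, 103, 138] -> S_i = -2 + 35*i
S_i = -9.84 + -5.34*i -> [-9.84, -15.18, -20.52, -25.86, -31.2]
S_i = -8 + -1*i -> [-8, -9, -10, -11, -12]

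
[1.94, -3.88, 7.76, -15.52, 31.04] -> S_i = 1.94*(-2.00)^i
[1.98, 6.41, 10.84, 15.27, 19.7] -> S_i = 1.98 + 4.43*i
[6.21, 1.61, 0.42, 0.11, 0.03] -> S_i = 6.21*0.26^i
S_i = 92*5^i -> [92, 460, 2300, 11500, 57500]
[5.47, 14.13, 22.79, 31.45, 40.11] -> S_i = 5.47 + 8.66*i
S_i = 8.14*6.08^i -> [8.14, 49.49, 300.91, 1829.51, 11123.43]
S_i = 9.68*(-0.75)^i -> [9.68, -7.26, 5.44, -4.08, 3.06]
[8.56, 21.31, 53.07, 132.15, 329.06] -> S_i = 8.56*2.49^i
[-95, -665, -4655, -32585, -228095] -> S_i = -95*7^i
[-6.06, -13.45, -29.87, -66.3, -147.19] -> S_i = -6.06*2.22^i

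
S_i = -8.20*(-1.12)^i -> [-8.2, 9.18, -10.29, 11.52, -12.9]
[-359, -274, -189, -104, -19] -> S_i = -359 + 85*i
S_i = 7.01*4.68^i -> [7.01, 32.81, 153.54, 718.55, 3362.8]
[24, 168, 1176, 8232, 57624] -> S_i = 24*7^i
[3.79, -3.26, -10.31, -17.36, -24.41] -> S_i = 3.79 + -7.05*i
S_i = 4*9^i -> [4, 36, 324, 2916, 26244]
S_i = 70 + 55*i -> [70, 125, 180, 235, 290]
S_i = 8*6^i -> [8, 48, 288, 1728, 10368]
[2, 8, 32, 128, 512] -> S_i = 2*4^i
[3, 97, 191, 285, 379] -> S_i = 3 + 94*i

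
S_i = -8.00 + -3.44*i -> [-8.0, -11.44, -14.88, -18.32, -21.76]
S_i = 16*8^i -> [16, 128, 1024, 8192, 65536]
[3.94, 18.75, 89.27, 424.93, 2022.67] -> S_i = 3.94*4.76^i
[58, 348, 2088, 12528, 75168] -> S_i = 58*6^i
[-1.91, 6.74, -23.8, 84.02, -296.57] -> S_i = -1.91*(-3.53)^i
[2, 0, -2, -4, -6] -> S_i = 2 + -2*i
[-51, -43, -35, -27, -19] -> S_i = -51 + 8*i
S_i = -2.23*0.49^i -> [-2.23, -1.09, -0.54, -0.26, -0.13]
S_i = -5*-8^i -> [-5, 40, -320, 2560, -20480]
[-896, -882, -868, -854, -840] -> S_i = -896 + 14*i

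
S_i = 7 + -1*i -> [7, 6, 5, 4, 3]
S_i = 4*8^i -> [4, 32, 256, 2048, 16384]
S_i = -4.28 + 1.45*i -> [-4.28, -2.83, -1.38, 0.07, 1.52]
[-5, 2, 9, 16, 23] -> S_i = -5 + 7*i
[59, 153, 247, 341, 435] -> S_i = 59 + 94*i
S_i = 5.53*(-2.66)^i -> [5.53, -14.71, 39.13, -104.08, 276.85]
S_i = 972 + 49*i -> [972, 1021, 1070, 1119, 1168]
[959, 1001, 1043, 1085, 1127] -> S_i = 959 + 42*i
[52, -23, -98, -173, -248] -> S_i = 52 + -75*i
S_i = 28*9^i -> [28, 252, 2268, 20412, 183708]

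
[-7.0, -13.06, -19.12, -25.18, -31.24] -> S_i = -7.00 + -6.06*i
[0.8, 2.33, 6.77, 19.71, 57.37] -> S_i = 0.80*2.91^i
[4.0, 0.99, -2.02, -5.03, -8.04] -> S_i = 4.00 + -3.01*i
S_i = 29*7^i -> [29, 203, 1421, 9947, 69629]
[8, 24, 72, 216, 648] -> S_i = 8*3^i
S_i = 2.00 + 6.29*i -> [2.0, 8.29, 14.58, 20.87, 27.16]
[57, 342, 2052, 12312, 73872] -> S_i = 57*6^i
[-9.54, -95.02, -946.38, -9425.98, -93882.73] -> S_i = -9.54*9.96^i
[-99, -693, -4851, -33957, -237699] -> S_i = -99*7^i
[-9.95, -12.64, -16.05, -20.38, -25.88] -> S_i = -9.95*1.27^i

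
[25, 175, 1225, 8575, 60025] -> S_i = 25*7^i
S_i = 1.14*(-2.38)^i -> [1.14, -2.71, 6.46, -15.37, 36.58]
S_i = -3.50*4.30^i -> [-3.5, -15.05, -64.71, -278.27, -1196.58]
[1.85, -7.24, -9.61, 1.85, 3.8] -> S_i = Random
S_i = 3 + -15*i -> [3, -12, -27, -42, -57]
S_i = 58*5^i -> [58, 290, 1450, 7250, 36250]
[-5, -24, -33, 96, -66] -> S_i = Random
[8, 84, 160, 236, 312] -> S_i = 8 + 76*i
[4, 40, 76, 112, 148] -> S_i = 4 + 36*i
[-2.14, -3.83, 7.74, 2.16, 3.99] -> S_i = Random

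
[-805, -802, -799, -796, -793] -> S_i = -805 + 3*i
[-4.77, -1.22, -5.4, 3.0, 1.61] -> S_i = Random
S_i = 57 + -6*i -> [57, 51, 45, 39, 33]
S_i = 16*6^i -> [16, 96, 576, 3456, 20736]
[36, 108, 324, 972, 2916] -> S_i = 36*3^i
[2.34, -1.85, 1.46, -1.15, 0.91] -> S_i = 2.34*(-0.79)^i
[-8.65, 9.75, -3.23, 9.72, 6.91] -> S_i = Random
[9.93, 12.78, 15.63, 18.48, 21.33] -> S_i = 9.93 + 2.85*i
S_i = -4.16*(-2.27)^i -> [-4.16, 9.44, -21.44, 48.66, -110.46]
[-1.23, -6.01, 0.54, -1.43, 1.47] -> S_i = Random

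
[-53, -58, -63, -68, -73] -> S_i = -53 + -5*i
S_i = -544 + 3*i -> [-544, -541, -538, -535, -532]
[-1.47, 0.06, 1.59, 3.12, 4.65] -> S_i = -1.47 + 1.53*i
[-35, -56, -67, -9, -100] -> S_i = Random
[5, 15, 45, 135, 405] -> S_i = 5*3^i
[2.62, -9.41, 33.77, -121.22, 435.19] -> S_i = 2.62*(-3.59)^i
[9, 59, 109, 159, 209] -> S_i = 9 + 50*i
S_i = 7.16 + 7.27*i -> [7.16, 14.43, 21.7, 28.97, 36.24]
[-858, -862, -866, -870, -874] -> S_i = -858 + -4*i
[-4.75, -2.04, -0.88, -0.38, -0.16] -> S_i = -4.75*0.43^i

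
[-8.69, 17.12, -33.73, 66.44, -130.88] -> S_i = -8.69*(-1.97)^i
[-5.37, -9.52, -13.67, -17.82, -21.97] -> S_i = -5.37 + -4.15*i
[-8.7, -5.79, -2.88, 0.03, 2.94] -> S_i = -8.70 + 2.91*i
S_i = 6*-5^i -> [6, -30, 150, -750, 3750]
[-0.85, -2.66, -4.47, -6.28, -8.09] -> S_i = -0.85 + -1.81*i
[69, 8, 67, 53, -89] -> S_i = Random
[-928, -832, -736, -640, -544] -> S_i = -928 + 96*i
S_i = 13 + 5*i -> [13, 18, 23, 28, 33]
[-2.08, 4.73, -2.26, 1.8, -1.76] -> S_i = Random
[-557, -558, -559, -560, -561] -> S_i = -557 + -1*i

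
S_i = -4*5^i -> [-4, -20, -100, -500, -2500]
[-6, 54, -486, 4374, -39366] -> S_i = -6*-9^i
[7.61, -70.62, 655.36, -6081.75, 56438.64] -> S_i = 7.61*(-9.28)^i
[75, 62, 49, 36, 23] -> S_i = 75 + -13*i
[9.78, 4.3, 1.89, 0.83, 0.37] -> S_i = 9.78*0.44^i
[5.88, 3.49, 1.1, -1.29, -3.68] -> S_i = 5.88 + -2.39*i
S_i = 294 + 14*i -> [294, 308, 322, 336, 350]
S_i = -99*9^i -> [-99, -891, -8019, -72171, -649539]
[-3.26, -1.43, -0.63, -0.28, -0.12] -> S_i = -3.26*0.44^i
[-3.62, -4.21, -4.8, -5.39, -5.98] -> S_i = -3.62 + -0.59*i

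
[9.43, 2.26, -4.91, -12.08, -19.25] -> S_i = 9.43 + -7.17*i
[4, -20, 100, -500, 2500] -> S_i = 4*-5^i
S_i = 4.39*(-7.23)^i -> [4.39, -31.74, 229.48, -1659.13, 11995.48]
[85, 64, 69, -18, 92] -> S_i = Random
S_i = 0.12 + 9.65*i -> [0.12, 9.77, 19.42, 29.07, 38.72]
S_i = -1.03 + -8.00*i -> [-1.03, -9.03, -17.03, -25.03, -33.03]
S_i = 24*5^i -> [24, 120, 600, 3000, 15000]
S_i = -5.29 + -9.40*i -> [-5.29, -14.69, -24.09, -33.49, -42.89]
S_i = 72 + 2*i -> [72, 74, 76, 78, 80]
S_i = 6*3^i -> [6, 18, 54, 162, 486]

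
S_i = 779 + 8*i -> [779, 787, 795, 803, 811]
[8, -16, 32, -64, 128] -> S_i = 8*-2^i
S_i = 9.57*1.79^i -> [9.57, 17.13, 30.66, 54.89, 98.25]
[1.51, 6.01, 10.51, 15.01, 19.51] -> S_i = 1.51 + 4.50*i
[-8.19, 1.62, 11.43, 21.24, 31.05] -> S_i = -8.19 + 9.81*i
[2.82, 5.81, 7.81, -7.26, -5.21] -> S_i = Random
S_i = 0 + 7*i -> [0, 7, 14, 21, 28]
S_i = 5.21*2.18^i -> [5.21, 11.36, 24.76, 53.98, 117.67]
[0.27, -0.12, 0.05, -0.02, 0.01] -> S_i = 0.27*(-0.44)^i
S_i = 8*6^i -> [8, 48, 288, 1728, 10368]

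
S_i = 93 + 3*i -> [93, 96, 99, 102, 105]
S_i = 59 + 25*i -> [59, 84, 109, 134, 159]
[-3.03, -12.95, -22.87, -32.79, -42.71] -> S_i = -3.03 + -9.92*i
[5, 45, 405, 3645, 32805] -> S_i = 5*9^i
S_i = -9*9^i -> [-9, -81, -729, -6561, -59049]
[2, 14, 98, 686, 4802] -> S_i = 2*7^i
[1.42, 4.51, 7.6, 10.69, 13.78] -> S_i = 1.42 + 3.09*i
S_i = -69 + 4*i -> [-69, -65, -61, -57, -53]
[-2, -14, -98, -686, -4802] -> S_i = -2*7^i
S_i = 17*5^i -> [17, 85, 425, 2125, 10625]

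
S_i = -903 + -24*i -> [-903, -927, -951, -975, -999]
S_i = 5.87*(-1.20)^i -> [5.87, -7.04, 8.45, -10.14, 12.17]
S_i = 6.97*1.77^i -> [6.97, 12.34, 21.84, 38.65, 68.41]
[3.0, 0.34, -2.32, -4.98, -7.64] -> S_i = 3.00 + -2.66*i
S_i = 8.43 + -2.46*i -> [8.43, 5.97, 3.51, 1.05, -1.41]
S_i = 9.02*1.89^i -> [9.02, 17.05, 32.22, 60.9, 115.09]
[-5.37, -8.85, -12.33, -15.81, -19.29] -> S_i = -5.37 + -3.48*i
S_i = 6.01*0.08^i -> [6.01, 0.48, 0.04, 0.0, 0.0]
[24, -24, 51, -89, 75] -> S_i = Random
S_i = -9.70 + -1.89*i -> [-9.7, -11.59, -13.48, -15.37, -17.26]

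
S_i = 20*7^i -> [20, 140, 980, 6860, 48020]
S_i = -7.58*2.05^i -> [-7.58, -15.54, -31.85, -65.3, -133.87]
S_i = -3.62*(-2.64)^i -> [-3.62, 9.56, -25.23, 66.61, -175.84]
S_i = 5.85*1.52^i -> [5.85, 8.89, 13.52, 20.54, 31.23]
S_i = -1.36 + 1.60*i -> [-1.36, 0.24, 1.84, 3.44, 5.04]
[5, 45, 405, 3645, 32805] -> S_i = 5*9^i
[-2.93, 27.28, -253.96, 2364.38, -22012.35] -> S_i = -2.93*(-9.31)^i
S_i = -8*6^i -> [-8, -48, -288, -1728, -10368]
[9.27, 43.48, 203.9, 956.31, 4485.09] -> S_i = 9.27*4.69^i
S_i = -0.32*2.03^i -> [-0.32, -0.65, -1.32, -2.68, -5.43]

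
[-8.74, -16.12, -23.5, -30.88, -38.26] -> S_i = -8.74 + -7.38*i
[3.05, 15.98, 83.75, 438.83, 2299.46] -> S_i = 3.05*5.24^i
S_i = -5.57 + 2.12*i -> [-5.57, -3.45, -1.33, 0.79, 2.91]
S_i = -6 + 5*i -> [-6, -1, 4, 9, 14]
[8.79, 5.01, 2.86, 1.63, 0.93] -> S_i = 8.79*0.57^i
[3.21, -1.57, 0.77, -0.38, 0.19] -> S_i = 3.21*(-0.49)^i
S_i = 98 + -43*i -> [98, 55, 12, -31, -74]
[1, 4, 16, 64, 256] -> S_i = 1*4^i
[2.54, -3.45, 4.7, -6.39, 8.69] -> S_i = 2.54*(-1.36)^i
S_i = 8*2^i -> [8, 16, 32, 64, 128]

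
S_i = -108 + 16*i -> [-108, -92, -76, -60, -44]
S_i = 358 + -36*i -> [358, 322, 286, 250, 214]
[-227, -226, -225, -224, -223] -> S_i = -227 + 1*i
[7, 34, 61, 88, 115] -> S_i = 7 + 27*i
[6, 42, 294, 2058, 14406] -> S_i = 6*7^i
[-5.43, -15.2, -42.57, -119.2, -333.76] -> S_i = -5.43*2.80^i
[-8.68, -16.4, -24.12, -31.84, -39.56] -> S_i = -8.68 + -7.72*i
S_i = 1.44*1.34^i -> [1.44, 1.93, 2.59, 3.46, 4.64]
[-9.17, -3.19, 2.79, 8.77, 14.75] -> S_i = -9.17 + 5.98*i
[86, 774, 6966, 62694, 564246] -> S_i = 86*9^i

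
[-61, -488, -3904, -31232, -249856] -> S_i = -61*8^i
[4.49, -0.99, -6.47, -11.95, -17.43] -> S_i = 4.49 + -5.48*i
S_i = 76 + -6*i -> [76, 70, 64, 58, 52]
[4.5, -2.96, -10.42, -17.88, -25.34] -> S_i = 4.50 + -7.46*i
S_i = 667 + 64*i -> [667, 731, 795, 859, 923]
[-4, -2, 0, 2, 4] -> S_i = -4 + 2*i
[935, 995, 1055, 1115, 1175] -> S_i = 935 + 60*i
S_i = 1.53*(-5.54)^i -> [1.53, -8.48, 46.96, -260.15, 1441.22]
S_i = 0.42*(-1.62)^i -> [0.42, -0.68, 1.1, -1.79, 2.89]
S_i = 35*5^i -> [35, 175, 875, 4375, 21875]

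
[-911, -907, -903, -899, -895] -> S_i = -911 + 4*i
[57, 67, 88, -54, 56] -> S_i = Random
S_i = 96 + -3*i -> [96, 93, 90, 87, 84]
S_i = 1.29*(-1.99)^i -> [1.29, -2.57, 5.11, -10.17, 20.23]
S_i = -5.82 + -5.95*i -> [-5.82, -11.77, -17.72, -23.67, -29.62]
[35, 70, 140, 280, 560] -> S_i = 35*2^i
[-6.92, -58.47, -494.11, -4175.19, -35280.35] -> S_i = -6.92*8.45^i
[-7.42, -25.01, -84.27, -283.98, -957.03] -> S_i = -7.42*3.37^i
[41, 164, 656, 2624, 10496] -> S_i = 41*4^i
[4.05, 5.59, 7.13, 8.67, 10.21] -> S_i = 4.05 + 1.54*i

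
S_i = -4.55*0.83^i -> [-4.55, -3.78, -3.13, -2.6, -2.16]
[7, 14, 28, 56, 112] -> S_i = 7*2^i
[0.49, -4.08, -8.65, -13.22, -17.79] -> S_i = 0.49 + -4.57*i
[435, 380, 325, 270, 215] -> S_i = 435 + -55*i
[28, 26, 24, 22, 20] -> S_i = 28 + -2*i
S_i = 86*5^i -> [86, 430, 2150, 10750, 53750]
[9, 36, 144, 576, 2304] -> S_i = 9*4^i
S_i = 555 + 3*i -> [555, 558, 561, 564, 567]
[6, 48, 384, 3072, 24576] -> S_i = 6*8^i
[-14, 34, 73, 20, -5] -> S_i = Random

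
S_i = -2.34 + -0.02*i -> [-2.34, -2.36, -2.38, -2.4, -2.42]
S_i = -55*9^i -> [-55, -495, -4455, -40095, -360855]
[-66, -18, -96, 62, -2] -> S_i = Random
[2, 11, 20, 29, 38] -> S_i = 2 + 9*i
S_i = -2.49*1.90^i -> [-2.49, -4.73, -8.99, -17.08, -32.45]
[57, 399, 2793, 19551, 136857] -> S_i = 57*7^i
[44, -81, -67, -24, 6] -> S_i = Random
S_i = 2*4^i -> [2, 8, 32, 128, 512]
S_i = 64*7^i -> [64, 448, 3136, 21952, 153664]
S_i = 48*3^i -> [48, 144, 432, 1296, 3888]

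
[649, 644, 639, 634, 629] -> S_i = 649 + -5*i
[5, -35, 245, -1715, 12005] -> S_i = 5*-7^i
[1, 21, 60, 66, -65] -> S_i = Random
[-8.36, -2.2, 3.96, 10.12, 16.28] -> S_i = -8.36 + 6.16*i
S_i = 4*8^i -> [4, 32, 256, 2048, 16384]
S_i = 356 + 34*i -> [356, 390, 424, 458, 492]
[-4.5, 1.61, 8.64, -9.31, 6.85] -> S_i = Random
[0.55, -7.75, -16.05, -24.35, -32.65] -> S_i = 0.55 + -8.30*i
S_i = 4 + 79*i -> [4, 83, 162, 241, 320]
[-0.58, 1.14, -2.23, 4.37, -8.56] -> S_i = -0.58*(-1.96)^i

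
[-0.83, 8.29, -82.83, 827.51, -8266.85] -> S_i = -0.83*(-9.99)^i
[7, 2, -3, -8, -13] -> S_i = 7 + -5*i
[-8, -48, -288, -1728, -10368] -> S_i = -8*6^i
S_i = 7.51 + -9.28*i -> [7.51, -1.77, -11.05, -20.33, -29.61]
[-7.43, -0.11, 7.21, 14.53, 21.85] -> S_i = -7.43 + 7.32*i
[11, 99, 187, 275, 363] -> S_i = 11 + 88*i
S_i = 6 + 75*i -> [6, 81, 156, 231, 306]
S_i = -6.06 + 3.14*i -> [-6.06, -2.92, 0.22, 3.36, 6.5]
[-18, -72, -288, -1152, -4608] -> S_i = -18*4^i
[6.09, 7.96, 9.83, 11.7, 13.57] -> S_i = 6.09 + 1.87*i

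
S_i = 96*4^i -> [96, 384, 1536, 6144, 24576]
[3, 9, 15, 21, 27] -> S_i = 3 + 6*i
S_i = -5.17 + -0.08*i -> [-5.17, -5.25, -5.33, -5.41, -5.49]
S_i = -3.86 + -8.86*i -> [-3.86, -12.72, -21.58, -30.44, -39.3]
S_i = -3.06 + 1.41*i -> [-3.06, -1.65, -0.24, 1.17, 2.58]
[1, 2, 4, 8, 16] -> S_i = 1*2^i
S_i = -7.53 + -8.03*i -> [-7.53, -15.56, -23.59, -31.62, -39.65]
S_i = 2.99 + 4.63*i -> [2.99, 7.62, 12.25, 16.88, 21.51]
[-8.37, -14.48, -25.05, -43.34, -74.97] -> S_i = -8.37*1.73^i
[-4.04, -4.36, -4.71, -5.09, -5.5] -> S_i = -4.04*1.08^i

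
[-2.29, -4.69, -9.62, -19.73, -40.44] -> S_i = -2.29*2.05^i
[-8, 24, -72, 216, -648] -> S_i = -8*-3^i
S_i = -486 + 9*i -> [-486, -477, -468, -459, -450]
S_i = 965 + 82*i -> [965, 1047, 1129, 1211, 1293]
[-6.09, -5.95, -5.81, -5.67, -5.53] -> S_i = -6.09 + 0.14*i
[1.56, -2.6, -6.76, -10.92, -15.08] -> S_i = 1.56 + -4.16*i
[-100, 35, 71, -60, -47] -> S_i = Random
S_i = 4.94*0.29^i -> [4.94, 1.43, 0.42, 0.12, 0.03]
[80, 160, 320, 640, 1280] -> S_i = 80*2^i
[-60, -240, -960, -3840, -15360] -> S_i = -60*4^i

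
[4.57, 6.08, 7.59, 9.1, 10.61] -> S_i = 4.57 + 1.51*i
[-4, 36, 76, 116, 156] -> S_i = -4 + 40*i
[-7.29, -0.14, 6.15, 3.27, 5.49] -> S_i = Random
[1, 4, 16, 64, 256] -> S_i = 1*4^i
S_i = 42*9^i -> [42, 378, 3402, 30618, 275562]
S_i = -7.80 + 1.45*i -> [-7.8, -6.35, -4.9, -3.45, -2.0]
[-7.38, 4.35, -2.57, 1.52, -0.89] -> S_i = -7.38*(-0.59)^i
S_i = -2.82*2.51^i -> [-2.82, -7.08, -17.77, -44.59, -111.93]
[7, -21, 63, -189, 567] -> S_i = 7*-3^i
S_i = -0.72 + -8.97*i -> [-0.72, -9.69, -18.66, -27.63, -36.6]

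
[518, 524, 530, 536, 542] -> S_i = 518 + 6*i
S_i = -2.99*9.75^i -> [-2.99, -29.15, -284.24, -2771.31, -27020.27]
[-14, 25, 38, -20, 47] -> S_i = Random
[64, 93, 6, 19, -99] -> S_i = Random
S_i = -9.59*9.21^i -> [-9.59, -88.32, -813.46, -7492.0, -69001.28]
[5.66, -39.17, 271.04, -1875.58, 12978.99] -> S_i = 5.66*(-6.92)^i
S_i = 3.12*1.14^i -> [3.12, 3.56, 4.05, 4.62, 5.27]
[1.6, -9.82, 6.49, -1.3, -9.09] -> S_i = Random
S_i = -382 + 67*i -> [-382, -315, -248, -181, -114]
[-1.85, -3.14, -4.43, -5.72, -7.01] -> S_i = -1.85 + -1.29*i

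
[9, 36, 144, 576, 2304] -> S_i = 9*4^i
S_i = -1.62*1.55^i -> [-1.62, -2.51, -3.89, -6.03, -9.35]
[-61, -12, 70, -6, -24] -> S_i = Random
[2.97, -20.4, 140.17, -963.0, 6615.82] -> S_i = 2.97*(-6.87)^i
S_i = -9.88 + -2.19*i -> [-9.88, -12.07, -14.26, -16.45, -18.64]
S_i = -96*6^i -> [-96, -576, -3456, -20736, -124416]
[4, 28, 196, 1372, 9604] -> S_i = 4*7^i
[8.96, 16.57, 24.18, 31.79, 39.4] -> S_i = 8.96 + 7.61*i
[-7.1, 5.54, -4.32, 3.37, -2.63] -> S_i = -7.10*(-0.78)^i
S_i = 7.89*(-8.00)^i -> [7.89, -63.12, 504.96, -4039.68, 32317.44]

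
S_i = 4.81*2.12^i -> [4.81, 10.2, 21.62, 45.83, 97.16]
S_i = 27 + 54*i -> [27, 81, 135, 189, 243]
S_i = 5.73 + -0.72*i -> [5.73, 5.01, 4.29, 3.57, 2.85]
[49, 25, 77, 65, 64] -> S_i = Random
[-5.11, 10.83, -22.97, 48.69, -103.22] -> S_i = -5.11*(-2.12)^i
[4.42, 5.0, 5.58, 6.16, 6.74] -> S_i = 4.42 + 0.58*i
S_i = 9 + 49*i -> [9, 58, 107, 156, 205]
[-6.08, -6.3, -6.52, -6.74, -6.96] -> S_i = -6.08 + -0.22*i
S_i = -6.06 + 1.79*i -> [-6.06, -4.27, -2.48, -0.69, 1.1]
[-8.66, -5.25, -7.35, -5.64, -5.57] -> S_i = Random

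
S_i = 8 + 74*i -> [8, 82, 156, 230, 304]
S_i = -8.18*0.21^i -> [-8.18, -1.72, -0.36, -0.08, -0.02]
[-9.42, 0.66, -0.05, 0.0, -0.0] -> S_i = -9.42*(-0.07)^i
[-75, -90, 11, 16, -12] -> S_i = Random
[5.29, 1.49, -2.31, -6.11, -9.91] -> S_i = 5.29 + -3.80*i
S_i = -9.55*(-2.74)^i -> [-9.55, 26.17, -71.7, 196.45, -538.28]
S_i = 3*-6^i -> [3, -18, 108, -648, 3888]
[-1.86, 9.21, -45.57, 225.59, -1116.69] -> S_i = -1.86*(-4.95)^i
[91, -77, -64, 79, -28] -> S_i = Random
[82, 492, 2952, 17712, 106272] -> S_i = 82*6^i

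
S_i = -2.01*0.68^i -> [-2.01, -1.37, -0.93, -0.63, -0.43]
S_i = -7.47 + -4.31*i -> [-7.47, -11.78, -16.09, -20.4, -24.71]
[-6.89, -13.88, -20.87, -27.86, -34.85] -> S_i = -6.89 + -6.99*i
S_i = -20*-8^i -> [-20, 160, -1280, 10240, -81920]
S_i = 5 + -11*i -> [5, -6, -17, -28, -39]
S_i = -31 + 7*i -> [-31, -24, -17, -10, -3]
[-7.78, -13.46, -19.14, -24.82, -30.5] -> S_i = -7.78 + -5.68*i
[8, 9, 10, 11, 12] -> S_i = 8 + 1*i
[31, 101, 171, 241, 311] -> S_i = 31 + 70*i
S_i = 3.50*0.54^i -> [3.5, 1.89, 1.02, 0.55, 0.3]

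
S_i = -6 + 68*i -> [-6, 62, 130, 198, 266]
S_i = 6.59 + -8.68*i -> [6.59, -2.09, -10.77, -19.45, -28.13]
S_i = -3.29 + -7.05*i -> [-3.29, -10.34, -17.39, -24.44, -31.49]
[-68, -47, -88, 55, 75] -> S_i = Random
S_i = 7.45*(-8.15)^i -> [7.45, -60.72, 494.85, -4033.01, 32869.02]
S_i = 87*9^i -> [87, 783, 7047, 63423, 570807]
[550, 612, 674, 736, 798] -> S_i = 550 + 62*i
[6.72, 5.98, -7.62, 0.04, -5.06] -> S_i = Random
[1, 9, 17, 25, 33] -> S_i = 1 + 8*i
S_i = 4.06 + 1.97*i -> [4.06, 6.03, 8.0, 9.97, 11.94]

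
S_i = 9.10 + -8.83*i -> [9.1, 0.27, -8.56, -17.39, -26.22]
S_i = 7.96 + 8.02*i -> [7.96, 15.98, 24.0, 32.02, 40.04]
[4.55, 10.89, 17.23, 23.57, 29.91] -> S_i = 4.55 + 6.34*i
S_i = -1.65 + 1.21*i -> [-1.65, -0.44, 0.77, 1.98, 3.19]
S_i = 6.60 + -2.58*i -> [6.6, 4.02, 1.44, -1.14, -3.72]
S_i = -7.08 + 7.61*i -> [-7.08, 0.53, 8.14, 15.75, 23.36]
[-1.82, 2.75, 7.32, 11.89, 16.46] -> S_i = -1.82 + 4.57*i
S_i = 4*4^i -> [4, 16, 64, 256, 1024]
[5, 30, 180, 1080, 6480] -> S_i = 5*6^i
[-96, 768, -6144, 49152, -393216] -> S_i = -96*-8^i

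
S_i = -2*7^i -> [-2, -14, -98, -686, -4802]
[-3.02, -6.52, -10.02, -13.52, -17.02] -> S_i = -3.02 + -3.50*i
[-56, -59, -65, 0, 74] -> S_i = Random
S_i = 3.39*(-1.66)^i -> [3.39, -5.63, 9.34, -15.51, 25.74]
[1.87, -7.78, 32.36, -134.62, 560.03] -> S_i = 1.87*(-4.16)^i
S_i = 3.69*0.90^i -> [3.69, 3.32, 2.99, 2.69, 2.42]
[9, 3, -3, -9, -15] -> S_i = 9 + -6*i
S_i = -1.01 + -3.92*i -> [-1.01, -4.93, -8.85, -12.77, -16.69]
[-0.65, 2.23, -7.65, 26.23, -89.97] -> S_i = -0.65*(-3.43)^i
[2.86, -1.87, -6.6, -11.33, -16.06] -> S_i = 2.86 + -4.73*i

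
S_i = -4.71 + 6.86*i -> [-4.71, 2.15, 9.01, 15.87, 22.73]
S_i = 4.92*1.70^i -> [4.92, 8.36, 14.22, 24.17, 41.09]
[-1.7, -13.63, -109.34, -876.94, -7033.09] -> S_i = -1.70*8.02^i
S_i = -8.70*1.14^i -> [-8.7, -9.92, -11.31, -12.89, -14.69]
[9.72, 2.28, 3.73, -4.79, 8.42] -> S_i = Random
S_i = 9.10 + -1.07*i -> [9.1, 8.03, 6.96, 5.89, 4.82]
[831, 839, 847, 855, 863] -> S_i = 831 + 8*i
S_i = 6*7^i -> [6, 42, 294, 2058, 14406]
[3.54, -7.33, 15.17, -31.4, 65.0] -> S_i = 3.54*(-2.07)^i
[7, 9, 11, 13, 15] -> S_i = 7 + 2*i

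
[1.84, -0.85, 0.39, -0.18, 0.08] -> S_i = 1.84*(-0.46)^i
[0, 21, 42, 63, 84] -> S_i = 0 + 21*i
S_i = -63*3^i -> [-63, -189, -567, -1701, -5103]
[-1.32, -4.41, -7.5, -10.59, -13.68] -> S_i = -1.32 + -3.09*i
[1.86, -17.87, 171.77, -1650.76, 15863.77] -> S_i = 1.86*(-9.61)^i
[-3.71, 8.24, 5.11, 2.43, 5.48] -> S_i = Random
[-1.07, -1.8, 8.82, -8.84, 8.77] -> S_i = Random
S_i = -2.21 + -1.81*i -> [-2.21, -4.02, -5.83, -7.64, -9.45]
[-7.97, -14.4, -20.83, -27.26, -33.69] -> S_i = -7.97 + -6.43*i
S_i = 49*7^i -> [49, 343, 2401, 16807, 117649]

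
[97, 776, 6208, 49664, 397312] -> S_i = 97*8^i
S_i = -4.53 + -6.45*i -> [-4.53, -10.98, -17.43, -23.88, -30.33]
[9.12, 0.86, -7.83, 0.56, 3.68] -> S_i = Random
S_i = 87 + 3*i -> [87, 90, 93, 96, 99]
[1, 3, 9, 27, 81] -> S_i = 1*3^i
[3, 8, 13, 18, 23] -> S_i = 3 + 5*i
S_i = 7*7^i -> [7, 49, 343, 2401, 16807]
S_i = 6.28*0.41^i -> [6.28, 2.57, 1.06, 0.43, 0.18]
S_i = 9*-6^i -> [9, -54, 324, -1944, 11664]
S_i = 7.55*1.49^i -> [7.55, 11.25, 16.76, 24.98, 37.21]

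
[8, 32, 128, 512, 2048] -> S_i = 8*4^i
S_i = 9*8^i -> [9, 72, 576, 4608, 36864]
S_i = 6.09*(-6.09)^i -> [6.09, -37.09, 225.87, -1375.53, 8376.96]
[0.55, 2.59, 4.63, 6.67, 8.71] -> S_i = 0.55 + 2.04*i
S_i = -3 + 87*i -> [-3, 84, 171, 258, 345]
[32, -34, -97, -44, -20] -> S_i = Random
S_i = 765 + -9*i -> [765, 756, 747, 738, 729]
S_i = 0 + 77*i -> [0, 77, 154, 231, 308]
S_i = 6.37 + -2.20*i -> [6.37, 4.17, 1.97, -0.23, -2.43]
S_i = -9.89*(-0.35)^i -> [-9.89, 3.46, -1.21, 0.42, -0.15]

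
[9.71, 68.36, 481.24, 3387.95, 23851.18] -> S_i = 9.71*7.04^i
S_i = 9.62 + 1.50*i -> [9.62, 11.12, 12.62, 14.12, 15.62]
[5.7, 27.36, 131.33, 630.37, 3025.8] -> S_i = 5.70*4.80^i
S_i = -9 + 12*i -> [-9, 3, 15, 27, 39]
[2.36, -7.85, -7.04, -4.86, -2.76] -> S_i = Random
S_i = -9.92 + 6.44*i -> [-9.92, -3.48, 2.96, 9.4, 15.84]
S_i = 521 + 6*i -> [521, 527, 533, 539, 545]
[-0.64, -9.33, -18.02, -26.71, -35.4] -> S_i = -0.64 + -8.69*i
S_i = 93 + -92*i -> [93, 1, -91, -183, -275]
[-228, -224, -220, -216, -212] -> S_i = -228 + 4*i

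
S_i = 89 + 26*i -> [89, 115, 141, 167, 193]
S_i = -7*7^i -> [-7, -49, -343, -2401, -16807]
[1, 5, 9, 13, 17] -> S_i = 1 + 4*i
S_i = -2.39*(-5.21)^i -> [-2.39, 12.45, -64.87, 338.0, -1760.96]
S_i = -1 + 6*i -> [-1, 5, 11, 17, 23]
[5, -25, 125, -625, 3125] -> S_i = 5*-5^i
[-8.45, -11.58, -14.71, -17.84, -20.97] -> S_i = -8.45 + -3.13*i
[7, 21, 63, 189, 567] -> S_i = 7*3^i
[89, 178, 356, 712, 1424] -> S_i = 89*2^i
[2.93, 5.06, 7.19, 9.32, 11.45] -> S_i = 2.93 + 2.13*i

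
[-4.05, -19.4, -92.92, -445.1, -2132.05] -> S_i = -4.05*4.79^i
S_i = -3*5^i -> [-3, -15, -75, -375, -1875]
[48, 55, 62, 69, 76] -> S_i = 48 + 7*i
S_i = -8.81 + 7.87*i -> [-8.81, -0.94, 6.93, 14.8, 22.67]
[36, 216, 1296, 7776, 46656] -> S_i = 36*6^i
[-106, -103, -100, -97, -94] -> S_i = -106 + 3*i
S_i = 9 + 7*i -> [9, 16, 23, 30, 37]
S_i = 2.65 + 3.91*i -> [2.65, 6.56, 10.47, 14.38, 18.29]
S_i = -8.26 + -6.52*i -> [-8.26, -14.78, -21.3, -27.82, -34.34]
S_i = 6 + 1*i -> [6, 7, 8, 9, 10]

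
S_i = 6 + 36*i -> [6, 42, 78, 114, 150]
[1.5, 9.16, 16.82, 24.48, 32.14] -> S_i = 1.50 + 7.66*i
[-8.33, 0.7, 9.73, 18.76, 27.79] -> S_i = -8.33 + 9.03*i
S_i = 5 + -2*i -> [5, 3, 1, -1, -3]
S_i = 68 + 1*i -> [68, 69, 70, 71, 72]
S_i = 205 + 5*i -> [205, 210, 215, 220, 225]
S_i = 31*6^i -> [31, 186, 1116, 6696, 40176]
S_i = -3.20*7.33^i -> [-3.2, -23.46, -171.93, -1260.27, -9237.74]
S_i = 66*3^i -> [66, 198, 594, 1782, 5346]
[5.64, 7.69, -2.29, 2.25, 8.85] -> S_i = Random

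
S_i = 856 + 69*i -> [856, 925, 994, 1063, 1132]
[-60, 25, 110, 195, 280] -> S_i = -60 + 85*i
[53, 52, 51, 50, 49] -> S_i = 53 + -1*i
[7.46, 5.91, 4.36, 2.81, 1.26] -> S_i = 7.46 + -1.55*i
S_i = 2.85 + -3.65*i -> [2.85, -0.8, -4.45, -8.1, -11.75]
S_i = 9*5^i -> [9, 45, 225, 1125, 5625]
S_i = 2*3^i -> [2, 6, 18, 54, 162]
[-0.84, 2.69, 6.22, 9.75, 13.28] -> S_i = -0.84 + 3.53*i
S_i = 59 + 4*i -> [59, 63, 67, 71, 75]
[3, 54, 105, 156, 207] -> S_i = 3 + 51*i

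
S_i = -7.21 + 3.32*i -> [-7.21, -3.89, -0.57, 2.75, 6.07]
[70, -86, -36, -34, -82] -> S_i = Random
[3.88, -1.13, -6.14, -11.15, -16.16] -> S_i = 3.88 + -5.01*i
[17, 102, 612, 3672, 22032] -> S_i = 17*6^i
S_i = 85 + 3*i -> [85, 88, 91, 94, 97]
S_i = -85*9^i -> [-85, -765, -6885, -61965, -557685]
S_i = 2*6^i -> [2, 12, 72, 432, 2592]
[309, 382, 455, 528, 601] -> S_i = 309 + 73*i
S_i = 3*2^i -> [3, 6, 12, 24, 48]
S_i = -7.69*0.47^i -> [-7.69, -3.61, -1.7, -0.8, -0.38]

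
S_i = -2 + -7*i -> [-2, -9, -16, -23, -30]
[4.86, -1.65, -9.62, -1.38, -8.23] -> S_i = Random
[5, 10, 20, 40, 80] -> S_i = 5*2^i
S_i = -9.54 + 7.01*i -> [-9.54, -2.53, 4.48, 11.49, 18.5]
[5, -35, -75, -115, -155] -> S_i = 5 + -40*i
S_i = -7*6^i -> [-7, -42, -252, -1512, -9072]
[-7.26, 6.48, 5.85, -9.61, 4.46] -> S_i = Random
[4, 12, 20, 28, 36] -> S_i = 4 + 8*i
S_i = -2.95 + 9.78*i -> [-2.95, 6.83, 16.61, 26.39, 36.17]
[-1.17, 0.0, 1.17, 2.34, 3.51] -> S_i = -1.17 + 1.17*i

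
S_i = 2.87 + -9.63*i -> [2.87, -6.76, -16.39, -26.02, -35.65]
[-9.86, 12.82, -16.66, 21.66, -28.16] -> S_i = -9.86*(-1.30)^i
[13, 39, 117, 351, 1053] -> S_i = 13*3^i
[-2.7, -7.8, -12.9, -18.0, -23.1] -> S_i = -2.70 + -5.10*i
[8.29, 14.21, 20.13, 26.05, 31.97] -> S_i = 8.29 + 5.92*i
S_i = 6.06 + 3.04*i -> [6.06, 9.1, 12.14, 15.18, 18.22]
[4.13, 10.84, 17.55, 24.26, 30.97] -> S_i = 4.13 + 6.71*i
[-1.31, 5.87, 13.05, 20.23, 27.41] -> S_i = -1.31 + 7.18*i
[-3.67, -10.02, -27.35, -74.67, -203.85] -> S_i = -3.67*2.73^i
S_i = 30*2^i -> [30, 60, 120, 240, 480]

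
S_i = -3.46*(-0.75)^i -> [-3.46, 2.6, -1.95, 1.46, -1.09]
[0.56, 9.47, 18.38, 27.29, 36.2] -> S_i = 0.56 + 8.91*i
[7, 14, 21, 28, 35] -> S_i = 7 + 7*i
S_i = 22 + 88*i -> [22, 110, 198, 286, 374]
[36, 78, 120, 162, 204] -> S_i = 36 + 42*i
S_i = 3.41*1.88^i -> [3.41, 6.41, 12.05, 22.66, 42.6]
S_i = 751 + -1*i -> [751, 750, 749, 748, 747]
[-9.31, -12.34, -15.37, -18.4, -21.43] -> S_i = -9.31 + -3.03*i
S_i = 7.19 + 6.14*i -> [7.19, 13.33, 19.47, 25.61, 31.75]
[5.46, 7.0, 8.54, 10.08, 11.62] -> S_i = 5.46 + 1.54*i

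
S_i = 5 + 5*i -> [5, 10, 15, 20, 25]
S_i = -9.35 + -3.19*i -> [-9.35, -12.54, -15.73, -18.92, -22.11]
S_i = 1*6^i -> [1, 6, 36, 216, 1296]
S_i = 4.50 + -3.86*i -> [4.5, 0.64, -3.22, -7.08, -10.94]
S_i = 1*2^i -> [1, 2, 4, 8, 16]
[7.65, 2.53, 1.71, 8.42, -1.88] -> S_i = Random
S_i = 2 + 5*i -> [2, 7, 12, 17, 22]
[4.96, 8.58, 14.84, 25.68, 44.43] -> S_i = 4.96*1.73^i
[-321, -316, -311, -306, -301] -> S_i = -321 + 5*i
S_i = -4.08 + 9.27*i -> [-4.08, 5.19, 14.46, 23.73, 33.0]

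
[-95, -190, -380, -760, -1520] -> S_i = -95*2^i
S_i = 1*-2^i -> [1, -2, 4, -8, 16]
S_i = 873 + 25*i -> [873, 898, 923, 948, 973]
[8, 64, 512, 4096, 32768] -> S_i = 8*8^i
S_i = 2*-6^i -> [2, -12, 72, -432, 2592]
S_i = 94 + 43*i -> [94, 137, 180, 223, 266]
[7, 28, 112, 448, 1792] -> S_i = 7*4^i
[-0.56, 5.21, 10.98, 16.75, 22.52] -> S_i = -0.56 + 5.77*i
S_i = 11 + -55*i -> [11, -44, -99, -154, -209]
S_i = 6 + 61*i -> [6, 67, 128, 189, 250]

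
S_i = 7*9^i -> [7, 63, 567, 5103, 45927]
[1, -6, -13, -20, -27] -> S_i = 1 + -7*i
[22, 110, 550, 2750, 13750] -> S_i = 22*5^i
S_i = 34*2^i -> [34, 68, 136, 272, 544]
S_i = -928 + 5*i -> [-928, -923, -918, -913, -908]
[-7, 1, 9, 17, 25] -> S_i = -7 + 8*i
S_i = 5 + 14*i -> [5, 19, 33, 47, 61]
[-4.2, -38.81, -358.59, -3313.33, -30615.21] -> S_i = -4.20*9.24^i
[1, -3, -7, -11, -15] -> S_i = 1 + -4*i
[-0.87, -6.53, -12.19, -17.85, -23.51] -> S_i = -0.87 + -5.66*i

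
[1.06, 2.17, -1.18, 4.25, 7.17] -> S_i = Random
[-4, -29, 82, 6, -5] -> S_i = Random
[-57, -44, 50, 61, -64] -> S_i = Random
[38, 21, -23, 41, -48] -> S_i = Random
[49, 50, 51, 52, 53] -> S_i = 49 + 1*i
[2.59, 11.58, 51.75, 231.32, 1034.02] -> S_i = 2.59*4.47^i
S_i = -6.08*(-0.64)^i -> [-6.08, 3.89, -2.49, 1.59, -1.02]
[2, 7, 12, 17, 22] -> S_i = 2 + 5*i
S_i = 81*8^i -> [81, 648, 5184, 41472, 331776]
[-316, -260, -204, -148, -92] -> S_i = -316 + 56*i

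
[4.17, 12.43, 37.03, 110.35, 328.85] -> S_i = 4.17*2.98^i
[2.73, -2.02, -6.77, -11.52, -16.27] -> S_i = 2.73 + -4.75*i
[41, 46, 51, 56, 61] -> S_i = 41 + 5*i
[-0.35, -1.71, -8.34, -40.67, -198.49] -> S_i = -0.35*4.88^i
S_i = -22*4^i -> [-22, -88, -352, -1408, -5632]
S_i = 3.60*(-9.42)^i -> [3.6, -33.91, 319.45, -3009.23, 28346.94]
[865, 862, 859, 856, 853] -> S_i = 865 + -3*i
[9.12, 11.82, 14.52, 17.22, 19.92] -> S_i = 9.12 + 2.70*i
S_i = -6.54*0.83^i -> [-6.54, -5.43, -4.51, -3.74, -3.1]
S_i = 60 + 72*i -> [60, 132, 204, 276, 348]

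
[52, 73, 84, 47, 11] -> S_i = Random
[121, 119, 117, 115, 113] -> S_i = 121 + -2*i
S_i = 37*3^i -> [37, 111, 333, 999, 2997]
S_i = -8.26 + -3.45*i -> [-8.26, -11.71, -15.16, -18.61, -22.06]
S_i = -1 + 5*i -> [-1, 4, 9, 14, 19]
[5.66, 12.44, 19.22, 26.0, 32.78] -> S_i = 5.66 + 6.78*i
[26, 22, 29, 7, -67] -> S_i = Random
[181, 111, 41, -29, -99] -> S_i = 181 + -70*i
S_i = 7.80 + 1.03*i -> [7.8, 8.83, 9.86, 10.89, 11.92]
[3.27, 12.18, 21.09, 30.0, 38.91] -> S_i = 3.27 + 8.91*i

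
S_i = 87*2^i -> [87, 174, 348, 696, 1392]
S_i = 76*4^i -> [76, 304, 1216, 4864, 19456]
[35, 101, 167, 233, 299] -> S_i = 35 + 66*i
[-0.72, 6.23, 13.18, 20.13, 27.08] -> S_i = -0.72 + 6.95*i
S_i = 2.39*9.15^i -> [2.39, 21.87, 200.1, 1830.89, 16752.6]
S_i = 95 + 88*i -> [95, 183, 271, 359, 447]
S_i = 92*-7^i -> [92, -644, 4508, -31556, 220892]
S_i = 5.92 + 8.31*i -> [5.92, 14.23, 22.54, 30.85, 39.16]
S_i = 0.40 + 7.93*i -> [0.4, 8.33, 16.26, 24.19, 32.12]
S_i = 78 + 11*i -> [78, 89, 100, 111, 122]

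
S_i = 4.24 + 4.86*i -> [4.24, 9.1, 13.96, 18.82, 23.68]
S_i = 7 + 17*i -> [7, 24, 41, 58, 75]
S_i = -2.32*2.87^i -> [-2.32, -6.66, -19.11, -54.84, -157.4]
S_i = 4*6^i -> [4, 24, 144, 864, 5184]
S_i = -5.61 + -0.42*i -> [-5.61, -6.03, -6.45, -6.87, -7.29]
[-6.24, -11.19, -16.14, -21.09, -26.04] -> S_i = -6.24 + -4.95*i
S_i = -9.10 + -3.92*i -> [-9.1, -13.02, -16.94, -20.86, -24.78]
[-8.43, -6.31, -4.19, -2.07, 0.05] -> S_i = -8.43 + 2.12*i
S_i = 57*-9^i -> [57, -513, 4617, -41553, 373977]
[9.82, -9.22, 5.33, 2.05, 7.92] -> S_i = Random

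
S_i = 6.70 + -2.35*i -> [6.7, 4.35, 2.0, -0.35, -2.7]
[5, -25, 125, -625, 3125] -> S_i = 5*-5^i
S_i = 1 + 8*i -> [1, 9, 17, 25, 33]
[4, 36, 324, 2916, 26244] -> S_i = 4*9^i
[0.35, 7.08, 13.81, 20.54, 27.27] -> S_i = 0.35 + 6.73*i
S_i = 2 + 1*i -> [2, 3, 4, 5, 6]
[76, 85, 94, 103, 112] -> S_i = 76 + 9*i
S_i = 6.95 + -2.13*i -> [6.95, 4.82, 2.69, 0.56, -1.57]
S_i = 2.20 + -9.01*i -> [2.2, -6.81, -15.82, -24.83, -33.84]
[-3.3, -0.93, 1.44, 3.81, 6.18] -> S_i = -3.30 + 2.37*i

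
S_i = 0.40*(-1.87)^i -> [0.4, -0.75, 1.4, -2.62, 4.89]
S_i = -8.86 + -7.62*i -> [-8.86, -16.48, -24.1, -31.72, -39.34]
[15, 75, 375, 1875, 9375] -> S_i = 15*5^i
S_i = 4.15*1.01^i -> [4.15, 4.19, 4.23, 4.28, 4.32]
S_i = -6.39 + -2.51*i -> [-6.39, -8.9, -11.41, -13.92, -16.43]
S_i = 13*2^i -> [13, 26, 52, 104, 208]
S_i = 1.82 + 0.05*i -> [1.82, 1.87, 1.92, 1.97, 2.02]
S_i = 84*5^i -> [84, 420, 2100, 10500, 52500]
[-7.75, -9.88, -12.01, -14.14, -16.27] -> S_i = -7.75 + -2.13*i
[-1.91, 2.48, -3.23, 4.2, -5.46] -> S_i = -1.91*(-1.30)^i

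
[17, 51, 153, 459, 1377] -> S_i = 17*3^i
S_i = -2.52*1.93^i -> [-2.52, -4.86, -9.39, -18.12, -34.96]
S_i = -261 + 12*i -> [-261, -249, -237, -225, -213]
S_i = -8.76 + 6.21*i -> [-8.76, -2.55, 3.66, 9.87, 16.08]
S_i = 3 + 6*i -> [3, 9, 15, 21, 27]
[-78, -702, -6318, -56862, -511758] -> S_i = -78*9^i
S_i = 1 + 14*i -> [1, 15, 29, 43, 57]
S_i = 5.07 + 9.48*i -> [5.07, 14.55, 24.03, 33.51, 42.99]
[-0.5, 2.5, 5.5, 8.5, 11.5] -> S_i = -0.50 + 3.00*i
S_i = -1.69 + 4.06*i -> [-1.69, 2.37, 6.43, 10.49, 14.55]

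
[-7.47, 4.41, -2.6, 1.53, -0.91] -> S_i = -7.47*(-0.59)^i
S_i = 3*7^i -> [3, 21, 147, 1029, 7203]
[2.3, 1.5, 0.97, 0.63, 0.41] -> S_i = 2.30*0.65^i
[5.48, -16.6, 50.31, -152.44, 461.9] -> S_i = 5.48*(-3.03)^i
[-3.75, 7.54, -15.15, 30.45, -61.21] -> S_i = -3.75*(-2.01)^i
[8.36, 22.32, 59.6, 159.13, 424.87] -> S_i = 8.36*2.67^i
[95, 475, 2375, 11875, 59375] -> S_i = 95*5^i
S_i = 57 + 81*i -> [57, 138, 219, 300, 381]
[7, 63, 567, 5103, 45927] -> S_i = 7*9^i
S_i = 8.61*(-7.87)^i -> [8.61, -67.76, 533.28, -4196.89, 33029.51]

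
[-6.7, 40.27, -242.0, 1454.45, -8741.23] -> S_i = -6.70*(-6.01)^i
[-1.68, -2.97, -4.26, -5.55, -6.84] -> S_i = -1.68 + -1.29*i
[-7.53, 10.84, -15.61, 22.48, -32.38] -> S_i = -7.53*(-1.44)^i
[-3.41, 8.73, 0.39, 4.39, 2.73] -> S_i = Random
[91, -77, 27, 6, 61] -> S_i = Random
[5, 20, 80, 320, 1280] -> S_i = 5*4^i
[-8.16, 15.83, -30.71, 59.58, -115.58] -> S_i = -8.16*(-1.94)^i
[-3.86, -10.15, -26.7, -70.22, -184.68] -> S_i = -3.86*2.63^i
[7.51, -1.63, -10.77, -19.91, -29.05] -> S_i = 7.51 + -9.14*i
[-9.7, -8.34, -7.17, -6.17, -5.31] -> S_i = -9.70*0.86^i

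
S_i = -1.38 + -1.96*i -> [-1.38, -3.34, -5.3, -7.26, -9.22]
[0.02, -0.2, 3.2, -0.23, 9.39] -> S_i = Random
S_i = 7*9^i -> [7, 63, 567, 5103, 45927]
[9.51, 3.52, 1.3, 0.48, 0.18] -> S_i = 9.51*0.37^i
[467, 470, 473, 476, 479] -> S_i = 467 + 3*i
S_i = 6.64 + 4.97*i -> [6.64, 11.61, 16.58, 21.55, 26.52]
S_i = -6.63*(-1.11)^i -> [-6.63, 7.36, -8.17, 9.07, -10.06]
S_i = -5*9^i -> [-5, -45, -405, -3645, -32805]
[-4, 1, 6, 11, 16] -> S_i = -4 + 5*i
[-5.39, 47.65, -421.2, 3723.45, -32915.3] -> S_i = -5.39*(-8.84)^i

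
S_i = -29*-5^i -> [-29, 145, -725, 3625, -18125]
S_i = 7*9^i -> [7, 63, 567, 5103, 45927]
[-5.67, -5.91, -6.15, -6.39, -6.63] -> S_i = -5.67 + -0.24*i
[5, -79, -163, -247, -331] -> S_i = 5 + -84*i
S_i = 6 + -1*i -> [6, 5, 4, 3, 2]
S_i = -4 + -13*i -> [-4, -17, -30, -43, -56]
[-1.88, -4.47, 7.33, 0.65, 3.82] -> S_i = Random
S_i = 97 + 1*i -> [97, 98, 99, 100, 101]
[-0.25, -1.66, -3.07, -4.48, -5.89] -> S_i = -0.25 + -1.41*i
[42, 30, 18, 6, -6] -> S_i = 42 + -12*i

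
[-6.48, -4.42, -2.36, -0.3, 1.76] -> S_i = -6.48 + 2.06*i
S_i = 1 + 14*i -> [1, 15, 29, 43, 57]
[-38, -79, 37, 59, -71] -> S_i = Random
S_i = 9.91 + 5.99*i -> [9.91, 15.9, 21.89, 27.88, 33.87]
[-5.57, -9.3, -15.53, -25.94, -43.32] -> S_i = -5.57*1.67^i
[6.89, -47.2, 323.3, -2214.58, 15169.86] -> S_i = 6.89*(-6.85)^i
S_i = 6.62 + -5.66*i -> [6.62, 0.96, -4.7, -10.36, -16.02]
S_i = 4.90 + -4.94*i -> [4.9, -0.04, -4.98, -9.92, -14.86]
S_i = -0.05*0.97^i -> [-0.05, -0.05, -0.05, -0.05, -0.04]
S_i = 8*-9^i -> [8, -72, 648, -5832, 52488]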